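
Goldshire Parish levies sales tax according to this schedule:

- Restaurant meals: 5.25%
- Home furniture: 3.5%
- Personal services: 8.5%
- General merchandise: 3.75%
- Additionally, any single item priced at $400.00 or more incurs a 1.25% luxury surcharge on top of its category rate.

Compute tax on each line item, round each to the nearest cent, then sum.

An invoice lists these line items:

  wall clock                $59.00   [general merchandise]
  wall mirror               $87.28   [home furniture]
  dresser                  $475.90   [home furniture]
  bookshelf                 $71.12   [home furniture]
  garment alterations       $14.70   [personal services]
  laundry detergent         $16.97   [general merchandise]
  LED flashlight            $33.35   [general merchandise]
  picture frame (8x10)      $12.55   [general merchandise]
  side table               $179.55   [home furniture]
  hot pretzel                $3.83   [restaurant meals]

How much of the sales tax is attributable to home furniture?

$34.43

Wall mirror $87.28: home furniture → 3.5% → $3.05
Dresser $475.90: home furniture → 3.5% + 1.25% surcharge = 4.75% → $22.61
Bookshelf $71.12: home furniture → 3.5% → $2.49
Side table $179.55: home furniture → 3.5% → $6.28
Tax on home furniture = $3.05 + $22.61 + $2.49 + $6.28 = $34.43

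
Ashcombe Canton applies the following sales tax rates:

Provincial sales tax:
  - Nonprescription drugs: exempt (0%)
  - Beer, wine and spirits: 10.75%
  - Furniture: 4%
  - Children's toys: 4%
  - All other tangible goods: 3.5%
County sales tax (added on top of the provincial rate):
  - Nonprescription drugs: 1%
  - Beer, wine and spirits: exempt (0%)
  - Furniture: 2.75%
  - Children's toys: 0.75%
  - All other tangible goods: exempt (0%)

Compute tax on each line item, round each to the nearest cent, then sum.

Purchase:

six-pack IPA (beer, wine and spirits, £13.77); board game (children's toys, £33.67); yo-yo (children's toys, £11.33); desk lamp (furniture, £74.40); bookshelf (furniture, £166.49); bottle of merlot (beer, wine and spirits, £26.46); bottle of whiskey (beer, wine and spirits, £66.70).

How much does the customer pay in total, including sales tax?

£422.71

Six-pack IPA £13.77: beer, wine and spirits → 10.75% + 0% county = 10.75% → £1.48
Board game £33.67: children's toys → 4% + 0.75% county = 4.75% → £1.60
Yo-yo £11.33: children's toys → 4% + 0.75% county = 4.75% → £0.54
Desk lamp £74.40: furniture → 4% + 2.75% county = 6.75% → £5.02
Bookshelf £166.49: furniture → 4% + 2.75% county = 6.75% → £11.24
Bottle of merlot £26.46: beer, wine and spirits → 10.75% + 0% county = 10.75% → £2.84
Bottle of whiskey £66.70: beer, wine and spirits → 10.75% + 0% county = 10.75% → £7.17
Subtotal = £392.82; tax = £29.89; total due = £422.71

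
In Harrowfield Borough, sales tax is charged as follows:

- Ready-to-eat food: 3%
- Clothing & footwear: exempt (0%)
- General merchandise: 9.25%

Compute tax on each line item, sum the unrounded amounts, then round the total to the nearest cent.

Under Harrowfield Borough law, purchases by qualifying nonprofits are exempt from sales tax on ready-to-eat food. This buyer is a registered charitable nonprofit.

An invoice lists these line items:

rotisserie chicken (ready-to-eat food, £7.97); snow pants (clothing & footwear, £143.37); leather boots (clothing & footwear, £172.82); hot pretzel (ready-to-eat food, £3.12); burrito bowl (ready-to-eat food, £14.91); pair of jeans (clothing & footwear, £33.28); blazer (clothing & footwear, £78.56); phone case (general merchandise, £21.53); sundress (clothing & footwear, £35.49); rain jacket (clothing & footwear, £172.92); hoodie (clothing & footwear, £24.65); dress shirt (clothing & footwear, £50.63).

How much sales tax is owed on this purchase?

£1.99

Rotisserie chicken £7.97: ready-to-eat food, buyer-exempt → 0% → £0.00
Snow pants £143.37: clothing & footwear → 0% → £0.00
Leather boots £172.82: clothing & footwear → 0% → £0.00
Hot pretzel £3.12: ready-to-eat food, buyer-exempt → 0% → £0.00
Burrito bowl £14.91: ready-to-eat food, buyer-exempt → 0% → £0.00
Pair of jeans £33.28: clothing & footwear → 0% → £0.00
Blazer £78.56: clothing & footwear → 0% → £0.00
Phone case £21.53: general merchandise → 9.25% → £1.991525
Sundress £35.49: clothing & footwear → 0% → £0.00
Rain jacket £172.92: clothing & footwear → 0% → £0.00
Hoodie £24.65: clothing & footwear → 0% → £0.00
Dress shirt £50.63: clothing & footwear → 0% → £0.00
Unrounded tax sum = £1.991525 → £1.99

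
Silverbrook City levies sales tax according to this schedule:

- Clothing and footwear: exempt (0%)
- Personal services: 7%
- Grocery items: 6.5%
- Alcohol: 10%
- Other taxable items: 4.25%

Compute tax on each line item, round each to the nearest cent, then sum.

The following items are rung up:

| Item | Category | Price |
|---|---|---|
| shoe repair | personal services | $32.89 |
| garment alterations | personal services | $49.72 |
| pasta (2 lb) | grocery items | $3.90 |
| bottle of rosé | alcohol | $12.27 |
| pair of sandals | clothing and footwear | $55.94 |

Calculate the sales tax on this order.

Shoe repair $32.89: personal services → 7% → $2.30
Garment alterations $49.72: personal services → 7% → $3.48
Pasta (2 lb) $3.90: grocery items → 6.5% → $0.25
Bottle of rosé $12.27: alcohol → 10% → $1.23
Pair of sandals $55.94: clothing and footwear → 0% → $0.00
Total tax = $2.30 + $3.48 + $0.25 + $1.23 = $7.26

$7.26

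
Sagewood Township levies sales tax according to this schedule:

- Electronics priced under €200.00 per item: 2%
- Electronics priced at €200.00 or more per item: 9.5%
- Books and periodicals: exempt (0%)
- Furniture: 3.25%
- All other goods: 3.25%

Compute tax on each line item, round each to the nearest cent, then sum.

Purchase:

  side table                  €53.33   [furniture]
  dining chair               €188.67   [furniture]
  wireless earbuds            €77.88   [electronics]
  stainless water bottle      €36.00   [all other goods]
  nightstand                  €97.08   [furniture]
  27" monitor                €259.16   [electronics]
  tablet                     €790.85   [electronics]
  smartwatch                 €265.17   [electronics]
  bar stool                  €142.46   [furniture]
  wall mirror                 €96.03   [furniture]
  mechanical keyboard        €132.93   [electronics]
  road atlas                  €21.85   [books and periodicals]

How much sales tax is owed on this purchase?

Side table €53.33: furniture → 3.25% → €1.73
Dining chair €188.67: furniture → 3.25% → €6.13
Wireless earbuds €77.88: electronics, under €200.00 → 2% → €1.56
Stainless water bottle €36.00: all other goods → 3.25% → €1.17
Nightstand €97.08: furniture → 3.25% → €3.16
27" monitor €259.16: electronics, €200.00 or more → 9.5% → €24.62
Tablet €790.85: electronics, €200.00 or more → 9.5% → €75.13
Smartwatch €265.17: electronics, €200.00 or more → 9.5% → €25.19
Bar stool €142.46: furniture → 3.25% → €4.63
Wall mirror €96.03: furniture → 3.25% → €3.12
Mechanical keyboard €132.93: electronics, under €200.00 → 2% → €2.66
Road atlas €21.85: books and periodicals → 0% → €0.00
Total tax = €1.73 + €6.13 + €1.56 + €1.17 + €3.16 + €24.62 + €75.13 + €25.19 + €4.63 + €3.12 + €2.66 = €149.10

€149.10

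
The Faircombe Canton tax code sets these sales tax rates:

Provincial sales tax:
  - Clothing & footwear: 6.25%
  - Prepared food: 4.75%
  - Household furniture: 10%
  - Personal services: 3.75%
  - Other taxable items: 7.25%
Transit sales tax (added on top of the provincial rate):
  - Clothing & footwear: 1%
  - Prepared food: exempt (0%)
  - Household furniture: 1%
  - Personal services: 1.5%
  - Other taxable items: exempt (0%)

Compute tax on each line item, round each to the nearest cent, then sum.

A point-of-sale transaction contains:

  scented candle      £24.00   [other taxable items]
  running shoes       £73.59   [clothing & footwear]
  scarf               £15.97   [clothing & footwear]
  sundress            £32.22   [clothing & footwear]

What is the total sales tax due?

£10.58

Scented candle £24.00: other taxable items → 7.25% + 0% transit = 7.25% → £1.74
Running shoes £73.59: clothing & footwear → 6.25% + 1% transit = 7.25% → £5.34
Scarf £15.97: clothing & footwear → 6.25% + 1% transit = 7.25% → £1.16
Sundress £32.22: clothing & footwear → 6.25% + 1% transit = 7.25% → £2.34
Total tax = £1.74 + £5.34 + £1.16 + £2.34 = £10.58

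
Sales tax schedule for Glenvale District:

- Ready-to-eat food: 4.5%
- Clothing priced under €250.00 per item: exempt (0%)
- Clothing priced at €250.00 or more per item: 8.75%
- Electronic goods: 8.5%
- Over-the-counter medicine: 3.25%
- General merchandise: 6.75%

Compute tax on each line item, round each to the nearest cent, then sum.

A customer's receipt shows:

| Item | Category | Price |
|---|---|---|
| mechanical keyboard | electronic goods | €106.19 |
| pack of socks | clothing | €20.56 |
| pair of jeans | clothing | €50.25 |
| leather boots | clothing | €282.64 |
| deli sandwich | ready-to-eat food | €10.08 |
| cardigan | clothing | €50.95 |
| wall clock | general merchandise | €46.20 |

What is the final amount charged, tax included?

€604.20

Mechanical keyboard €106.19: electronic goods → 8.5% → €9.03
Pack of socks €20.56: clothing, under €250.00 → 0% → €0.00
Pair of jeans €50.25: clothing, under €250.00 → 0% → €0.00
Leather boots €282.64: clothing, €250.00 or more → 8.75% → €24.73
Deli sandwich €10.08: ready-to-eat food → 4.5% → €0.45
Cardigan €50.95: clothing, under €250.00 → 0% → €0.00
Wall clock €46.20: general merchandise → 6.75% → €3.12
Subtotal = €566.87; tax = €37.33; total due = €604.20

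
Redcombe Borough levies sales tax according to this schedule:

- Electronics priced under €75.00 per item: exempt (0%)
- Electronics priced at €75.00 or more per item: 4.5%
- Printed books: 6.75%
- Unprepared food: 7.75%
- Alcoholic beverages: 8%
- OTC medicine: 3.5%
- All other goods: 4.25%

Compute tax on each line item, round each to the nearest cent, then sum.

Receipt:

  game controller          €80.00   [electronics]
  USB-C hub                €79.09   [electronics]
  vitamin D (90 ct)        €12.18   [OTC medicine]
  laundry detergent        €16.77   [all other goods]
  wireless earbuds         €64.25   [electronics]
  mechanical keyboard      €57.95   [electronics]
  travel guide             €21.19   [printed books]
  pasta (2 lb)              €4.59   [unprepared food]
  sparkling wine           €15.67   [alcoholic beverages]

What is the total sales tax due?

Game controller €80.00: electronics, €75.00 or more → 4.5% → €3.60
USB-C hub €79.09: electronics, €75.00 or more → 4.5% → €3.56
Vitamin D (90 ct) €12.18: OTC medicine → 3.5% → €0.43
Laundry detergent €16.77: all other goods → 4.25% → €0.71
Wireless earbuds €64.25: electronics, under €75.00 → 0% → €0.00
Mechanical keyboard €57.95: electronics, under €75.00 → 0% → €0.00
Travel guide €21.19: printed books → 6.75% → €1.43
Pasta (2 lb) €4.59: unprepared food → 7.75% → €0.36
Sparkling wine €15.67: alcoholic beverages → 8% → €1.25
Total tax = €3.60 + €3.56 + €0.43 + €0.71 + €1.43 + €0.36 + €1.25 = €11.34

€11.34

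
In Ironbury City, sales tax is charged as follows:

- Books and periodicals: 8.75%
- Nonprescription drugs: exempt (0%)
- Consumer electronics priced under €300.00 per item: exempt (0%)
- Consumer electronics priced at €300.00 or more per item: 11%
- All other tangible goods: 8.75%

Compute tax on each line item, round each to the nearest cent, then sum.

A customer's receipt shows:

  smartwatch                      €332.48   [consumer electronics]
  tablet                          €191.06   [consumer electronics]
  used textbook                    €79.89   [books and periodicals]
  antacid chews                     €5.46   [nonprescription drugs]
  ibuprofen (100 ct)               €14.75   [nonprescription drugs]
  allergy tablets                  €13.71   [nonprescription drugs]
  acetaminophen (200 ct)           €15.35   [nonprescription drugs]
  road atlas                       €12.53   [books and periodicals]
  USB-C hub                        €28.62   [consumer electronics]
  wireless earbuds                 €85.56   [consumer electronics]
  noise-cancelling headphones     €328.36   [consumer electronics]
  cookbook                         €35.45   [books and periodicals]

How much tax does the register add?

€83.88

Smartwatch €332.48: consumer electronics, €300.00 or more → 11% → €36.57
Tablet €191.06: consumer electronics, under €300.00 → 0% → €0.00
Used textbook €79.89: books and periodicals → 8.75% → €6.99
Antacid chews €5.46: nonprescription drugs → 0% → €0.00
Ibuprofen (100 ct) €14.75: nonprescription drugs → 0% → €0.00
Allergy tablets €13.71: nonprescription drugs → 0% → €0.00
Acetaminophen (200 ct) €15.35: nonprescription drugs → 0% → €0.00
Road atlas €12.53: books and periodicals → 8.75% → €1.10
USB-C hub €28.62: consumer electronics, under €300.00 → 0% → €0.00
Wireless earbuds €85.56: consumer electronics, under €300.00 → 0% → €0.00
Noise-cancelling headphones €328.36: consumer electronics, €300.00 or more → 11% → €36.12
Cookbook €35.45: books and periodicals → 8.75% → €3.10
Total tax = €36.57 + €6.99 + €1.10 + €36.12 + €3.10 = €83.88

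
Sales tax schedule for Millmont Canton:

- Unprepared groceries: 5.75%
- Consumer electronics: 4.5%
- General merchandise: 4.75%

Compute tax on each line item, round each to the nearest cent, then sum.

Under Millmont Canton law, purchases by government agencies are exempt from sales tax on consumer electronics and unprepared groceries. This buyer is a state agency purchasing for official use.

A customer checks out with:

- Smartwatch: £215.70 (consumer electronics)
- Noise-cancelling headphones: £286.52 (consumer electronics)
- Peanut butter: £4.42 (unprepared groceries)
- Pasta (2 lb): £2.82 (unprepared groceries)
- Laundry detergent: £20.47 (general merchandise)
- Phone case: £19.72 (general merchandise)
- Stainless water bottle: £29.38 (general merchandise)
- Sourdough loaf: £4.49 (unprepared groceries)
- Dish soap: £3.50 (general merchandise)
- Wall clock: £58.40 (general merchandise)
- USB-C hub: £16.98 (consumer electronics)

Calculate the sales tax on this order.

Smartwatch £215.70: consumer electronics, buyer-exempt → 0% → £0.00
Noise-cancelling headphones £286.52: consumer electronics, buyer-exempt → 0% → £0.00
Peanut butter £4.42: unprepared groceries, buyer-exempt → 0% → £0.00
Pasta (2 lb) £2.82: unprepared groceries, buyer-exempt → 0% → £0.00
Laundry detergent £20.47: general merchandise → 4.75% → £0.97
Phone case £19.72: general merchandise → 4.75% → £0.94
Stainless water bottle £29.38: general merchandise → 4.75% → £1.40
Sourdough loaf £4.49: unprepared groceries, buyer-exempt → 0% → £0.00
Dish soap £3.50: general merchandise → 4.75% → £0.17
Wall clock £58.40: general merchandise → 4.75% → £2.77
USB-C hub £16.98: consumer electronics, buyer-exempt → 0% → £0.00
Total tax = £0.97 + £0.94 + £1.40 + £0.17 + £2.77 = £6.25

£6.25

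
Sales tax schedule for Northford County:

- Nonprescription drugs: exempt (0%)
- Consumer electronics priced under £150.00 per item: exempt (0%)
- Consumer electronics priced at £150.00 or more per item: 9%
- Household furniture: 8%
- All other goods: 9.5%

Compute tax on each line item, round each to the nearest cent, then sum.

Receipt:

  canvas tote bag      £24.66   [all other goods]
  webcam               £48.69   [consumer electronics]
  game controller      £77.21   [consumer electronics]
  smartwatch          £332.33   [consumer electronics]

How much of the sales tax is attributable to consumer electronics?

Webcam £48.69: consumer electronics, under £150.00 → 0% → £0.00
Game controller £77.21: consumer electronics, under £150.00 → 0% → £0.00
Smartwatch £332.33: consumer electronics, £150.00 or more → 9% → £29.91
Tax on consumer electronics = £0.00 + £0.00 + £29.91 = £29.91

£29.91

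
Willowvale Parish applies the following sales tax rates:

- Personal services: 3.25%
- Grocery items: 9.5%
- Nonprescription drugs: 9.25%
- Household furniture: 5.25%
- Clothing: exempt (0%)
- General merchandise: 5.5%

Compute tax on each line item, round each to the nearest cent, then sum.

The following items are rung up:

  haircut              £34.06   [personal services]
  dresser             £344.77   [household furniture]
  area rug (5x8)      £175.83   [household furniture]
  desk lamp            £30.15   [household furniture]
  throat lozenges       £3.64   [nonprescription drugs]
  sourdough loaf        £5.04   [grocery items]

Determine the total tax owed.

Haircut £34.06: personal services → 3.25% → £1.11
Dresser £344.77: household furniture → 5.25% → £18.10
Area rug (5x8) £175.83: household furniture → 5.25% → £9.23
Desk lamp £30.15: household furniture → 5.25% → £1.58
Throat lozenges £3.64: nonprescription drugs → 9.25% → £0.34
Sourdough loaf £5.04: grocery items → 9.5% → £0.48
Total tax = £1.11 + £18.10 + £9.23 + £1.58 + £0.34 + £0.48 = £30.84

£30.84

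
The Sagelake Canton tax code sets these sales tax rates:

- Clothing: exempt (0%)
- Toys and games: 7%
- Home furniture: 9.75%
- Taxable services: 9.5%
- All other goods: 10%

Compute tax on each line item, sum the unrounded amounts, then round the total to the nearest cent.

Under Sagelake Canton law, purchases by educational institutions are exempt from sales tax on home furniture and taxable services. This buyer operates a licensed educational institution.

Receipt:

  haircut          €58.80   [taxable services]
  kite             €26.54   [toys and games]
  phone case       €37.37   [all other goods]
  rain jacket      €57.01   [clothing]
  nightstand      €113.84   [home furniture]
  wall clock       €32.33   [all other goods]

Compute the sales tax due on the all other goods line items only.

€6.97

Phone case €37.37: all other goods → 10% → €3.737
Wall clock €32.33: all other goods → 10% → €3.233
Tax on all other goods: unrounded sum = €6.97 → €6.97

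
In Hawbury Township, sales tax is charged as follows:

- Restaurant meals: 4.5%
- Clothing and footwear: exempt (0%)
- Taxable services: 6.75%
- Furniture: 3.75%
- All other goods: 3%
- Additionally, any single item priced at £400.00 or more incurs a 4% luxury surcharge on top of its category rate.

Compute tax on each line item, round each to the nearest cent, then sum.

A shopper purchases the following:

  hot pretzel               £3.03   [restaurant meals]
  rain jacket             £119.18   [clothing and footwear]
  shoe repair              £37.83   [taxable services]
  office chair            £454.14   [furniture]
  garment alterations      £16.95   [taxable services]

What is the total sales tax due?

Hot pretzel £3.03: restaurant meals → 4.5% → £0.14
Rain jacket £119.18: clothing and footwear → 0% → £0.00
Shoe repair £37.83: taxable services → 6.75% → £2.55
Office chair £454.14: furniture → 3.75% + 4% surcharge = 7.75% → £35.20
Garment alterations £16.95: taxable services → 6.75% → £1.14
Total tax = £0.14 + £2.55 + £35.20 + £1.14 = £39.03

£39.03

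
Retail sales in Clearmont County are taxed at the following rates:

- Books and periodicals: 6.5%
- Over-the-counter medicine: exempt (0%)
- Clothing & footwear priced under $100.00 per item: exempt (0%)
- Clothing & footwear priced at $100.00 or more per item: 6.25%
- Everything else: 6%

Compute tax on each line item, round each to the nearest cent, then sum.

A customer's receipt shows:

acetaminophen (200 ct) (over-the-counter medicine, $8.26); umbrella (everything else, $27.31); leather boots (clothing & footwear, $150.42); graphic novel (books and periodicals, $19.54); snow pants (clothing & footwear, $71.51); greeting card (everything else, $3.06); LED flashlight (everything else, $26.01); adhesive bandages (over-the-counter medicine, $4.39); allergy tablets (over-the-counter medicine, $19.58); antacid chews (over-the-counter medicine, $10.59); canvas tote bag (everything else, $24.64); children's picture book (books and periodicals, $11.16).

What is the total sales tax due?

$16.26

Acetaminophen (200 ct) $8.26: over-the-counter medicine → 0% → $0.00
Umbrella $27.31: everything else → 6% → $1.64
Leather boots $150.42: clothing & footwear, $100.00 or more → 6.25% → $9.40
Graphic novel $19.54: books and periodicals → 6.5% → $1.27
Snow pants $71.51: clothing & footwear, under $100.00 → 0% → $0.00
Greeting card $3.06: everything else → 6% → $0.18
LED flashlight $26.01: everything else → 6% → $1.56
Adhesive bandages $4.39: over-the-counter medicine → 0% → $0.00
Allergy tablets $19.58: over-the-counter medicine → 0% → $0.00
Antacid chews $10.59: over-the-counter medicine → 0% → $0.00
Canvas tote bag $24.64: everything else → 6% → $1.48
Children's picture book $11.16: books and periodicals → 6.5% → $0.73
Total tax = $1.64 + $9.40 + $1.27 + $0.18 + $1.56 + $1.48 + $0.73 = $16.26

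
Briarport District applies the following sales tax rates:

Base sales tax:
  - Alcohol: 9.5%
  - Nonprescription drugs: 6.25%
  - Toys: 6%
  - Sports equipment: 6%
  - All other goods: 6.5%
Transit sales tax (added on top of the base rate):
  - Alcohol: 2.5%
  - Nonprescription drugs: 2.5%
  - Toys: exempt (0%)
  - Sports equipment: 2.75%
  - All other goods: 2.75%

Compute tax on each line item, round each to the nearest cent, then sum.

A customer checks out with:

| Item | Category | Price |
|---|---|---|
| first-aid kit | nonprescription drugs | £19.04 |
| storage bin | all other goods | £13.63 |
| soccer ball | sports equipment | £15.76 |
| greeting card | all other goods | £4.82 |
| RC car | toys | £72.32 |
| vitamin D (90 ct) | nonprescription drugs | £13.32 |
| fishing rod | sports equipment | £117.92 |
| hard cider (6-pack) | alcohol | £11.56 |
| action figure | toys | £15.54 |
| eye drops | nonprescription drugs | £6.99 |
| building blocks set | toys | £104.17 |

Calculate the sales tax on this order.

£29.77

First-aid kit £19.04: nonprescription drugs → 6.25% + 2.5% transit = 8.75% → £1.67
Storage bin £13.63: all other goods → 6.5% + 2.75% transit = 9.25% → £1.26
Soccer ball £15.76: sports equipment → 6% + 2.75% transit = 8.75% → £1.38
Greeting card £4.82: all other goods → 6.5% + 2.75% transit = 9.25% → £0.45
RC car £72.32: toys → 6% + 0% transit = 6% → £4.34
Vitamin D (90 ct) £13.32: nonprescription drugs → 6.25% + 2.5% transit = 8.75% → £1.17
Fishing rod £117.92: sports equipment → 6% + 2.75% transit = 8.75% → £10.32
Hard cider (6-pack) £11.56: alcohol → 9.5% + 2.5% transit = 12% → £1.39
Action figure £15.54: toys → 6% + 0% transit = 6% → £0.93
Eye drops £6.99: nonprescription drugs → 6.25% + 2.5% transit = 8.75% → £0.61
Building blocks set £104.17: toys → 6% + 0% transit = 6% → £6.25
Total tax = £1.67 + £1.26 + £1.38 + £0.45 + £4.34 + £1.17 + £10.32 + £1.39 + £0.93 + £0.61 + £6.25 = £29.77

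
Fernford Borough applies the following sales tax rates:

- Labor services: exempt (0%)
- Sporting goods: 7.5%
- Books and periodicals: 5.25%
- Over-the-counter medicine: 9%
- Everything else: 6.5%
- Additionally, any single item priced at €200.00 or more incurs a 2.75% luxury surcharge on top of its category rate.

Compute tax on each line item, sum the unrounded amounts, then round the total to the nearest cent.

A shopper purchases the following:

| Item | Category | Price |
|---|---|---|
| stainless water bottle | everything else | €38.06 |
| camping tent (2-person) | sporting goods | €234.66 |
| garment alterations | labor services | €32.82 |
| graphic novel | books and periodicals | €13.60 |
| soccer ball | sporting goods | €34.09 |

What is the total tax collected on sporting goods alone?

€26.61

Camping tent (2-person) €234.66: sporting goods → 7.5% + 2.75% surcharge = 10.25% → €24.05265
Soccer ball €34.09: sporting goods → 7.5% → €2.55675
Tax on sporting goods: unrounded sum = €26.6094 → €26.61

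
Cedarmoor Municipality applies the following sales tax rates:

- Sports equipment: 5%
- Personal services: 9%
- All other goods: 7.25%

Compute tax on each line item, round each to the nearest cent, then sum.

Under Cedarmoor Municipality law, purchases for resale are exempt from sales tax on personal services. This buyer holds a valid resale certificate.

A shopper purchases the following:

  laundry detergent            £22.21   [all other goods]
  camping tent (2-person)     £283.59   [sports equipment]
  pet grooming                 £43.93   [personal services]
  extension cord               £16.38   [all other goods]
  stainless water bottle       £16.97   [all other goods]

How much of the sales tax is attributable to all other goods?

£4.03

Laundry detergent £22.21: all other goods → 7.25% → £1.61
Extension cord £16.38: all other goods → 7.25% → £1.19
Stainless water bottle £16.97: all other goods → 7.25% → £1.23
Tax on all other goods = £1.61 + £1.19 + £1.23 = £4.03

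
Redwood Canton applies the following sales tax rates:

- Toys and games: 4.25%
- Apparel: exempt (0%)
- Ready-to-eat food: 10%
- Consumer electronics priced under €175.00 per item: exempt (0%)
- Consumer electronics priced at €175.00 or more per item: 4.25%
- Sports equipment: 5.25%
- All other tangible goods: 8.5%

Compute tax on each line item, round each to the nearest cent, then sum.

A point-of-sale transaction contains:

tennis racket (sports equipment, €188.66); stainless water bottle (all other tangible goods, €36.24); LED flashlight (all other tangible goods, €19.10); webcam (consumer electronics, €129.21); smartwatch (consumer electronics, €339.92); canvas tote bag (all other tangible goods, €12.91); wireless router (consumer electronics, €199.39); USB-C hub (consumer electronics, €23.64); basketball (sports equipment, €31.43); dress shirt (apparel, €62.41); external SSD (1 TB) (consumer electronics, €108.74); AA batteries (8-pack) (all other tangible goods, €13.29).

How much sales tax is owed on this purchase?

Tennis racket €188.66: sports equipment → 5.25% → €9.90
Stainless water bottle €36.24: all other tangible goods → 8.5% → €3.08
LED flashlight €19.10: all other tangible goods → 8.5% → €1.62
Webcam €129.21: consumer electronics, under €175.00 → 0% → €0.00
Smartwatch €339.92: consumer electronics, €175.00 or more → 4.25% → €14.45
Canvas tote bag €12.91: all other tangible goods → 8.5% → €1.10
Wireless router €199.39: consumer electronics, €175.00 or more → 4.25% → €8.47
USB-C hub €23.64: consumer electronics, under €175.00 → 0% → €0.00
Basketball €31.43: sports equipment → 5.25% → €1.65
Dress shirt €62.41: apparel → 0% → €0.00
External SSD (1 TB) €108.74: consumer electronics, under €175.00 → 0% → €0.00
AA batteries (8-pack) €13.29: all other tangible goods → 8.5% → €1.13
Total tax = €9.90 + €3.08 + €1.62 + €14.45 + €1.10 + €8.47 + €1.65 + €1.13 = €41.40

€41.40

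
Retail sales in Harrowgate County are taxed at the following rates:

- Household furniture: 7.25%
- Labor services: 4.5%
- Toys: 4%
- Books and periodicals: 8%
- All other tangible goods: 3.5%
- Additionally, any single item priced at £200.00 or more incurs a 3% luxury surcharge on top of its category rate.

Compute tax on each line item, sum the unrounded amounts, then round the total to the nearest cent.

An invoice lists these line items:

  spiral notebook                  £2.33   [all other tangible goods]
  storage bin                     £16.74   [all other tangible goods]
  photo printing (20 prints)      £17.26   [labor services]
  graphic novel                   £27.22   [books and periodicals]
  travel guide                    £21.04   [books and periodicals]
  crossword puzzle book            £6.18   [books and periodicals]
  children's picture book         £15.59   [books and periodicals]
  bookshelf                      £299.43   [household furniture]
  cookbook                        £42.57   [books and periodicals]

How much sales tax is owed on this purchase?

£41.14

Spiral notebook £2.33: all other tangible goods → 3.5% → £0.08155
Storage bin £16.74: all other tangible goods → 3.5% → £0.5859
Photo printing (20 prints) £17.26: labor services → 4.5% → £0.7767
Graphic novel £27.22: books and periodicals → 8% → £2.1776
Travel guide £21.04: books and periodicals → 8% → £1.6832
Crossword puzzle book £6.18: books and periodicals → 8% → £0.4944
Children's picture book £15.59: books and periodicals → 8% → £1.2472
Bookshelf £299.43: household furniture → 7.25% + 3% surcharge = 10.25% → £30.691575
Cookbook £42.57: books and periodicals → 8% → £3.4056
Unrounded tax sum = £41.143725 → £41.14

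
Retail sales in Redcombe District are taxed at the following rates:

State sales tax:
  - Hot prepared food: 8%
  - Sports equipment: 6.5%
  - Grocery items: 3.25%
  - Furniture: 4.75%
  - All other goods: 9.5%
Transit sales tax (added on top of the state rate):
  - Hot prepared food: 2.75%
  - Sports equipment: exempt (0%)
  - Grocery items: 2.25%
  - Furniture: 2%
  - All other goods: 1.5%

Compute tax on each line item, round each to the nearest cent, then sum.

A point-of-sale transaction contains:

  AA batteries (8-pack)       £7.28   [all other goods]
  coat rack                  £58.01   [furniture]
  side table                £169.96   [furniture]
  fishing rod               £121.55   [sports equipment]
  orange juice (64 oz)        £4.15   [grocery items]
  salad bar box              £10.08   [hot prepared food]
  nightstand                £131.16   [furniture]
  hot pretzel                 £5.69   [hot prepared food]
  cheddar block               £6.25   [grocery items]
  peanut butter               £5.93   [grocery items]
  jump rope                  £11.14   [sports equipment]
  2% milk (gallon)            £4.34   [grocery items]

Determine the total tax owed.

£36.49

AA batteries (8-pack) £7.28: all other goods → 9.5% + 1.5% transit = 11% → £0.80
Coat rack £58.01: furniture → 4.75% + 2% transit = 6.75% → £3.92
Side table £169.96: furniture → 4.75% + 2% transit = 6.75% → £11.47
Fishing rod £121.55: sports equipment → 6.5% + 0% transit = 6.5% → £7.90
Orange juice (64 oz) £4.15: grocery items → 3.25% + 2.25% transit = 5.5% → £0.23
Salad bar box £10.08: hot prepared food → 8% + 2.75% transit = 10.75% → £1.08
Nightstand £131.16: furniture → 4.75% + 2% transit = 6.75% → £8.85
Hot pretzel £5.69: hot prepared food → 8% + 2.75% transit = 10.75% → £0.61
Cheddar block £6.25: grocery items → 3.25% + 2.25% transit = 5.5% → £0.34
Peanut butter £5.93: grocery items → 3.25% + 2.25% transit = 5.5% → £0.33
Jump rope £11.14: sports equipment → 6.5% + 0% transit = 6.5% → £0.72
2% milk (gallon) £4.34: grocery items → 3.25% + 2.25% transit = 5.5% → £0.24
Total tax = £0.80 + £3.92 + £11.47 + £7.90 + £0.23 + £1.08 + £8.85 + £0.61 + £0.34 + £0.33 + £0.72 + £0.24 = £36.49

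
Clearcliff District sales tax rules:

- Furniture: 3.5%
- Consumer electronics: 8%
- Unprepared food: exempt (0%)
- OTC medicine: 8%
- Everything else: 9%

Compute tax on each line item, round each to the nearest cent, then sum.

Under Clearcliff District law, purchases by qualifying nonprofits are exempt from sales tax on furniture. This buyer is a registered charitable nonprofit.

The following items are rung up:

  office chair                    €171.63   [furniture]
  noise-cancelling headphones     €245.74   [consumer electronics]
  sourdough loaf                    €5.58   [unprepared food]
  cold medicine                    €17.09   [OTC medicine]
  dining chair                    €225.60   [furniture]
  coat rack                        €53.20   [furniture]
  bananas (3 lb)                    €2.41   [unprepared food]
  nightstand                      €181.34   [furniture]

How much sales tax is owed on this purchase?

€21.03

Office chair €171.63: furniture, buyer-exempt → 0% → €0.00
Noise-cancelling headphones €245.74: consumer electronics → 8% → €19.66
Sourdough loaf €5.58: unprepared food → 0% → €0.00
Cold medicine €17.09: OTC medicine → 8% → €1.37
Dining chair €225.60: furniture, buyer-exempt → 0% → €0.00
Coat rack €53.20: furniture, buyer-exempt → 0% → €0.00
Bananas (3 lb) €2.41: unprepared food → 0% → €0.00
Nightstand €181.34: furniture, buyer-exempt → 0% → €0.00
Total tax = €19.66 + €1.37 = €21.03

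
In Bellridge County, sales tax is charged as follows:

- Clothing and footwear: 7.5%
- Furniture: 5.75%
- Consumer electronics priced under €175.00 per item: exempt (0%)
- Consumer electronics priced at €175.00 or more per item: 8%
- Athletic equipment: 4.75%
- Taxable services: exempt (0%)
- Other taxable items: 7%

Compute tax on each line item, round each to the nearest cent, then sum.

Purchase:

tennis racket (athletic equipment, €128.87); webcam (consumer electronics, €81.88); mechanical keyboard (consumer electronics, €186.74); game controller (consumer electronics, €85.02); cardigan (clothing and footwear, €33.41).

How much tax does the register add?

Tennis racket €128.87: athletic equipment → 4.75% → €6.12
Webcam €81.88: consumer electronics, under €175.00 → 0% → €0.00
Mechanical keyboard €186.74: consumer electronics, €175.00 or more → 8% → €14.94
Game controller €85.02: consumer electronics, under €175.00 → 0% → €0.00
Cardigan €33.41: clothing and footwear → 7.5% → €2.51
Total tax = €6.12 + €14.94 + €2.51 = €23.57

€23.57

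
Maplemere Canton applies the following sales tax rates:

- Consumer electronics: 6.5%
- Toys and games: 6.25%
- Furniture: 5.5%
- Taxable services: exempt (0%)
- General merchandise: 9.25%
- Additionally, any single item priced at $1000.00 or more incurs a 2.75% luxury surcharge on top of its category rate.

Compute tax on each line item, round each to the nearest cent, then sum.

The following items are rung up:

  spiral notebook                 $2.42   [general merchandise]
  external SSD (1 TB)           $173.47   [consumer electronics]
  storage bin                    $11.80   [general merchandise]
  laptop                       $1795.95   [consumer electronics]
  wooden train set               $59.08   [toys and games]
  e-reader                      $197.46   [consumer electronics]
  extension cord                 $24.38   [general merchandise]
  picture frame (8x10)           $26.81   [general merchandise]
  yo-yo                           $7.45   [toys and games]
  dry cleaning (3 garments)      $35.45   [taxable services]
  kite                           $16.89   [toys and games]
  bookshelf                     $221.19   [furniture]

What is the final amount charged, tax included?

$2786.03

Spiral notebook $2.42: general merchandise → 9.25% → $0.22
External SSD (1 TB) $173.47: consumer electronics → 6.5% → $11.28
Storage bin $11.80: general merchandise → 9.25% → $1.09
Laptop $1795.95: consumer electronics → 6.5% + 2.75% surcharge = 9.25% → $166.13
Wooden train set $59.08: toys and games → 6.25% → $3.69
E-reader $197.46: consumer electronics → 6.5% → $12.83
Extension cord $24.38: general merchandise → 9.25% → $2.26
Picture frame (8x10) $26.81: general merchandise → 9.25% → $2.48
Yo-yo $7.45: toys and games → 6.25% → $0.47
Dry cleaning (3 garments) $35.45: taxable services → 0% → $0.00
Kite $16.89: toys and games → 6.25% → $1.06
Bookshelf $221.19: furniture → 5.5% → $12.17
Subtotal = $2572.35; tax = $213.68; total due = $2786.03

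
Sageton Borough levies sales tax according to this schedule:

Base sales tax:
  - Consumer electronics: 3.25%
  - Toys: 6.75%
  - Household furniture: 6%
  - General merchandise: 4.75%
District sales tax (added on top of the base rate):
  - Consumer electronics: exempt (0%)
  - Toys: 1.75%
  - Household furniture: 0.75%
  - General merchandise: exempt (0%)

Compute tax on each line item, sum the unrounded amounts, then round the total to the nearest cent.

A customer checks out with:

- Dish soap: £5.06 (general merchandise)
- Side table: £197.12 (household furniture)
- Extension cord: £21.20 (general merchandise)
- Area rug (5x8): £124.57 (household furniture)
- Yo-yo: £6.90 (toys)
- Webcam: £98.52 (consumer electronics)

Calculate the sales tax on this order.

£26.75

Dish soap £5.06: general merchandise → 4.75% + 0% district = 4.75% → £0.24035
Side table £197.12: household furniture → 6% + 0.75% district = 6.75% → £13.3056
Extension cord £21.20: general merchandise → 4.75% + 0% district = 4.75% → £1.007
Area rug (5x8) £124.57: household furniture → 6% + 0.75% district = 6.75% → £8.408475
Yo-yo £6.90: toys → 6.75% + 1.75% district = 8.5% → £0.5865
Webcam £98.52: consumer electronics → 3.25% + 0% district = 3.25% → £3.2019
Unrounded tax sum = £26.749825 → £26.75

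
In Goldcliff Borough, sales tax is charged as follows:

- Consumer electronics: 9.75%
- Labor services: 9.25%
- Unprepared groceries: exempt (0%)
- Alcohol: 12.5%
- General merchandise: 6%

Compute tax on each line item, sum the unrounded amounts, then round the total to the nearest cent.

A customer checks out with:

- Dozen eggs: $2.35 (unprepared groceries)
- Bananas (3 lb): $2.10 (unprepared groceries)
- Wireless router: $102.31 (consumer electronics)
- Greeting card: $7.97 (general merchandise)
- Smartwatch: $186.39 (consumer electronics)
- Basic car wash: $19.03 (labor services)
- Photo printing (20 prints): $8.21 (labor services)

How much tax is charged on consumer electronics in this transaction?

Wireless router $102.31: consumer electronics → 9.75% → $9.975225
Smartwatch $186.39: consumer electronics → 9.75% → $18.173025
Tax on consumer electronics: unrounded sum = $28.14825 → $28.15

$28.15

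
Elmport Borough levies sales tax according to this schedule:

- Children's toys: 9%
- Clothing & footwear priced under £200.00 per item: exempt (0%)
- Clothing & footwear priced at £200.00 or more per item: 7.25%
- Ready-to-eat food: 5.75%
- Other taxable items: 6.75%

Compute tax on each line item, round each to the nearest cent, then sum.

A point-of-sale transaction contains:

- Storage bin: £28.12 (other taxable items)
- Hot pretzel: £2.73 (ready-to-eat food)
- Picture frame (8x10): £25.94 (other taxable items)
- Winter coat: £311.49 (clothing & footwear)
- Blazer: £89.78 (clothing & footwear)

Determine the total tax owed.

£26.39

Storage bin £28.12: other taxable items → 6.75% → £1.90
Hot pretzel £2.73: ready-to-eat food → 5.75% → £0.16
Picture frame (8x10) £25.94: other taxable items → 6.75% → £1.75
Winter coat £311.49: clothing & footwear, £200.00 or more → 7.25% → £22.58
Blazer £89.78: clothing & footwear, under £200.00 → 0% → £0.00
Total tax = £1.90 + £0.16 + £1.75 + £22.58 = £26.39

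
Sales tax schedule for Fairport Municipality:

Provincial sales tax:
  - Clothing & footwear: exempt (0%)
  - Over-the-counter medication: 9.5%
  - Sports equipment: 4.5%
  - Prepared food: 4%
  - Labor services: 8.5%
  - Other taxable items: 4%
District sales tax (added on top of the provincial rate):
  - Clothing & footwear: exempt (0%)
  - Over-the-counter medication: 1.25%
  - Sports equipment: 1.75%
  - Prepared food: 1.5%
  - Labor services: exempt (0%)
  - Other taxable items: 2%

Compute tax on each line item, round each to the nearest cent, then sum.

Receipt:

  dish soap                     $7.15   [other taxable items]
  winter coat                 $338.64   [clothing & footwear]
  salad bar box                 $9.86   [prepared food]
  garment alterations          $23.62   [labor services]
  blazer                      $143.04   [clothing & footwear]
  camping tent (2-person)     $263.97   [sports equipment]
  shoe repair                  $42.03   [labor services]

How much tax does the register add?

$23.05

Dish soap $7.15: other taxable items → 4% + 2% district = 6% → $0.43
Winter coat $338.64: clothing & footwear → 0% + 0% district = 0% → $0.00
Salad bar box $9.86: prepared food → 4% + 1.5% district = 5.5% → $0.54
Garment alterations $23.62: labor services → 8.5% + 0% district = 8.5% → $2.01
Blazer $143.04: clothing & footwear → 0% + 0% district = 0% → $0.00
Camping tent (2-person) $263.97: sports equipment → 4.5% + 1.75% district = 6.25% → $16.50
Shoe repair $42.03: labor services → 8.5% + 0% district = 8.5% → $3.57
Total tax = $0.43 + $0.54 + $2.01 + $16.50 + $3.57 = $23.05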